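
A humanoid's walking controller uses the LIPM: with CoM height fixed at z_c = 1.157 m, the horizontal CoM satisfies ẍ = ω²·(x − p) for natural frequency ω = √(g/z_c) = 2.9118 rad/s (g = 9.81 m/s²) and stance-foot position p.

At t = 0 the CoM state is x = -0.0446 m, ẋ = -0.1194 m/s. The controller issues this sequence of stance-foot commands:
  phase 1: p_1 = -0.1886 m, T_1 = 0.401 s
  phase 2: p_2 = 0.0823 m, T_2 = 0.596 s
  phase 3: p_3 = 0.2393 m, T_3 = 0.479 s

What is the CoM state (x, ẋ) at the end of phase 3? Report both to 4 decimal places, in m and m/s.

phase 1: p=-0.1886, T=0.401, ωT=1.167632, cosh=1.762737, sinh=1.451634; start (x,ẋ)=(-0.044600, -0.119400) → end (x,ẋ)=(0.005709, 0.398198)
phase 2: p=0.0823, T=0.596, ωT=1.735433, cosh=2.923853, sinh=2.747529; start (x,ẋ)=(0.005709, 0.398198) → end (x,ẋ)=(0.234093, 0.551526)
phase 3: p=0.2393, T=0.479, ωT=1.394752, cosh=2.140935, sinh=1.893040; start (x,ẋ)=(0.234093, 0.551526) → end (x,ẋ)=(0.586714, 1.152080)

x = 0.5867, ẋ = 1.1521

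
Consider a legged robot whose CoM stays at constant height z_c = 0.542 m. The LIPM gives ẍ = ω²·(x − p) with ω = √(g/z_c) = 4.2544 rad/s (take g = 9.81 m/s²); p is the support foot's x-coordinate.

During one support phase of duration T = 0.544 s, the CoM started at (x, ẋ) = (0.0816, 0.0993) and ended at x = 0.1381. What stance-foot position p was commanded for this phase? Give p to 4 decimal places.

p = 0.0963

ωT = 4.2544·0.544 = 2.314394; cosh(ωT) = 5.108806, sinh(ωT) = 5.009979
x(T) = p + (x₀−p)·cosh(ωT) + (ẋ₀/ω)·sinh(ωT) ⇒ p·(1 − cosh) = x(T) − x₀·cosh − (ẋ₀/ω)·sinh
numerator   = 0.1381 − (0.0816)·5.108806 − (0.0993/4.2544)·5.009979 = -0.395714
denominator = 1 − 5.108806 = -4.108806
p = -0.395714 / -4.108806 = 0.0963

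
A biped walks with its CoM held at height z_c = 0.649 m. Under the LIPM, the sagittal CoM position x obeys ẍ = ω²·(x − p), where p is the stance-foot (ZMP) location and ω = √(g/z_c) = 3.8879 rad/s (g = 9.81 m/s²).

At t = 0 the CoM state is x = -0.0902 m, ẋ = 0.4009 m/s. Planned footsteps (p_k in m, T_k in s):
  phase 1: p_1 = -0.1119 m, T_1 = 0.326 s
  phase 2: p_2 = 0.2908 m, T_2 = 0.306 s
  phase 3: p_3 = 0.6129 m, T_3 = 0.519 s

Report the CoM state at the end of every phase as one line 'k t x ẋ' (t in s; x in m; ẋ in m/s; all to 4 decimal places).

phase 1: p=-0.1119, T=0.326, ωT=1.267455, cosh=1.916675, sinh=1.635128; start (x,ẋ)=(-0.090200, 0.400900) → end (x,ẋ)=(0.098298, 0.906347)
phase 2: p=0.2908, T=0.306, ωT=1.189697, cosh=1.795200, sinh=1.490887; start (x,ẋ)=(0.098298, 0.906347) → end (x,ẋ)=(0.292775, 0.511250)
phase 3: p=0.6129, T=0.519, ωT=2.017820, cosh=3.827427, sinh=3.694483; start (x,ẋ)=(0.292775, 0.511250) → end (x,ẋ)=(-0.126539, -2.641430)

1 0.3260 0.0983 0.9063
2 0.6320 0.2928 0.5112
3 1.1510 -0.1265 -2.6414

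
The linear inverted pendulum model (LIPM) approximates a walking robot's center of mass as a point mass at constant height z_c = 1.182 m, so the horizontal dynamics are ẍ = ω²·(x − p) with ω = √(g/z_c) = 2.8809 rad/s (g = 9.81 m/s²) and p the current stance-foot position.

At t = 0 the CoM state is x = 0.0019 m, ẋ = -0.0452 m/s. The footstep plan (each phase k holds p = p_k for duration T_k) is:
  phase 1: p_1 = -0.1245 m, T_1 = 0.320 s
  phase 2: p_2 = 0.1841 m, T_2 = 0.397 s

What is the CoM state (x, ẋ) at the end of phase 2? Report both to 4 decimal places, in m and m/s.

x = 0.0964, ẋ = -0.0211

phase 1: p=-0.1245, T=0.320, ωT=0.921888, cosh=1.455900, sinh=1.058133; start (x,ẋ)=(0.001900, -0.045200) → end (x,ẋ)=(0.042924, 0.319508)
phase 2: p=0.1841, T=0.397, ωT=1.143717, cosh=1.728523, sinh=1.409890; start (x,ẋ)=(0.042924, 0.319508) → end (x,ẋ)=(0.096439, -0.021145)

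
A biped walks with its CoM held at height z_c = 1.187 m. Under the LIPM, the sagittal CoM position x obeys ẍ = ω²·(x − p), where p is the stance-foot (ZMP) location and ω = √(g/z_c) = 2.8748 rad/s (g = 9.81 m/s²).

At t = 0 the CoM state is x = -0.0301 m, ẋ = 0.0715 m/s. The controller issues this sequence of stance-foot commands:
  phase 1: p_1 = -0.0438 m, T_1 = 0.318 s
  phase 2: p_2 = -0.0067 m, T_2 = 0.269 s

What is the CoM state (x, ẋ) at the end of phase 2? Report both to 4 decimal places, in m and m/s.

phase 1: p=-0.0438, T=0.318, ωT=0.914186, cosh=1.447794, sinh=1.046951; start (x,ẋ)=(-0.030100, 0.071500) → end (x,ẋ)=(0.002074, 0.144751)
phase 2: p=-0.0067, T=0.269, ωT=0.773321, cosh=1.314215, sinh=0.852737; start (x,ẋ)=(0.002074, 0.144751) → end (x,ẋ)=(0.047767, 0.211743)

x = 0.0478, ẋ = 0.2117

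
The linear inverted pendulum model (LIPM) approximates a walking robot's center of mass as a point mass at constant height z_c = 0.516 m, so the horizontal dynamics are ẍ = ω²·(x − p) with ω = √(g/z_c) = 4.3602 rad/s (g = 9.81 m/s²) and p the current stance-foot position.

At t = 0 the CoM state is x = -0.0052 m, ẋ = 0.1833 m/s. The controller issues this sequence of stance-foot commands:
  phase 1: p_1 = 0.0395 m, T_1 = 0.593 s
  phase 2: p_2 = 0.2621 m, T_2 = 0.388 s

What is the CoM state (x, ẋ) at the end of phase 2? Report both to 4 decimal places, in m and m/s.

x = -0.4591, ẋ = -2.9606

phase 1: p=0.0395, T=0.593, ωT=2.585599, cosh=6.673291, sinh=6.597940; start (x,ẋ)=(-0.005200, 0.183300) → end (x,ẋ)=(0.018577, -0.062730)
phase 2: p=0.2621, T=0.388, ωT=1.691758, cosh=2.806605, sinh=2.622409; start (x,ẋ)=(0.018577, -0.062730) → end (x,ẋ)=(-0.459102, -2.960557)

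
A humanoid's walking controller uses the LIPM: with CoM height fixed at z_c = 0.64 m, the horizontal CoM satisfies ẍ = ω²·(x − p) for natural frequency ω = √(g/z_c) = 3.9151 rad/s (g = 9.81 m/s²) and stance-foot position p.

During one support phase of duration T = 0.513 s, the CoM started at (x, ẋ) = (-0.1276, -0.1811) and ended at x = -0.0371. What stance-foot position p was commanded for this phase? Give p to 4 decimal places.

ωT = 3.9151·0.513 = 2.008446; cosh(ωT) = 3.792964, sinh(ωT) = 3.658767
x(T) = p + (x₀−p)·cosh(ωT) + (ẋ₀/ω)·sinh(ωT) ⇒ p·(1 − cosh) = x(T) − x₀·cosh − (ẋ₀/ω)·sinh
numerator   = -0.0371 − (-0.1276)·3.792964 − (-0.1811/3.9151)·3.658767 = 0.616125
denominator = 1 − 3.792964 = -2.792964
p = 0.616125 / -2.792964 = -0.2206

p = -0.2206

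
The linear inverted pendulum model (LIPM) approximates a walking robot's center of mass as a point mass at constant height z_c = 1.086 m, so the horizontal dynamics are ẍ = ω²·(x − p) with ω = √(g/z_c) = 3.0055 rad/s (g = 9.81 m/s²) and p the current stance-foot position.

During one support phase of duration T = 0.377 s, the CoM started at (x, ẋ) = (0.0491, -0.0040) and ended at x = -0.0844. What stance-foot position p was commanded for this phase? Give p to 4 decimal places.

p = 0.2336

ωT = 3.0055·0.377 = 1.133074; cosh(ωT) = 1.713614, sinh(ωT) = 1.391572
x(T) = p + (x₀−p)·cosh(ωT) + (ẋ₀/ω)·sinh(ωT) ⇒ p·(1 − cosh) = x(T) − x₀·cosh − (ẋ₀/ω)·sinh
numerator   = -0.0844 − (0.0491)·1.713614 − (-0.0040/3.0055)·1.391572 = -0.166686
denominator = 1 − 1.713614 = -0.713614
p = -0.166686 / -0.713614 = 0.2336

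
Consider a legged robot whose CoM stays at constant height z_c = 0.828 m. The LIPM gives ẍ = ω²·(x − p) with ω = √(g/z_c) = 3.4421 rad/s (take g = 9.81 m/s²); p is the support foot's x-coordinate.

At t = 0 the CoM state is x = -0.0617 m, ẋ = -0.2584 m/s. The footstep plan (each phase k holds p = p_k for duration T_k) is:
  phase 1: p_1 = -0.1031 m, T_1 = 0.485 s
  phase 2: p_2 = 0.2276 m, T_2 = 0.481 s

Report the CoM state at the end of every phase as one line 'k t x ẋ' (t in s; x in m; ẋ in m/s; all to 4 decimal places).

1 0.4850 -0.1815 -0.3454
2 0.9660 -1.1358 -4.4899

phase 1: p=-0.1031, T=0.485, ωT=1.669418, cosh=2.748718, sinh=2.560362; start (x,ẋ)=(-0.061700, -0.258400) → end (x,ẋ)=(-0.181511, -0.345410)
phase 2: p=0.2276, T=0.481, ωT=1.655650, cosh=2.713725, sinh=2.522758; start (x,ẋ)=(-0.181511, -0.345410) → end (x,ẋ)=(-1.135769, -4.489893)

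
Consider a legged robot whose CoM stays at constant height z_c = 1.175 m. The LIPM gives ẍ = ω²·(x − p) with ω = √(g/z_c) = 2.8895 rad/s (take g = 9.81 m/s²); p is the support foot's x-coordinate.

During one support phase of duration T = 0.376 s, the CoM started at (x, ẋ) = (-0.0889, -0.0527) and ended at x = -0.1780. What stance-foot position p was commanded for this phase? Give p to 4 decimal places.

p = 0.0112

ωT = 2.8895·0.376 = 1.086452; cosh(ωT) = 1.650576, sinh(ωT) = 1.313164
x(T) = p + (x₀−p)·cosh(ωT) + (ẋ₀/ω)·sinh(ωT) ⇒ p·(1 − cosh) = x(T) − x₀·cosh − (ẋ₀/ω)·sinh
numerator   = -0.1780 − (-0.0889)·1.650576 − (-0.0527/2.8895)·1.313164 = -0.007314
denominator = 1 − 1.650576 = -0.650576
p = -0.007314 / -0.650576 = 0.0112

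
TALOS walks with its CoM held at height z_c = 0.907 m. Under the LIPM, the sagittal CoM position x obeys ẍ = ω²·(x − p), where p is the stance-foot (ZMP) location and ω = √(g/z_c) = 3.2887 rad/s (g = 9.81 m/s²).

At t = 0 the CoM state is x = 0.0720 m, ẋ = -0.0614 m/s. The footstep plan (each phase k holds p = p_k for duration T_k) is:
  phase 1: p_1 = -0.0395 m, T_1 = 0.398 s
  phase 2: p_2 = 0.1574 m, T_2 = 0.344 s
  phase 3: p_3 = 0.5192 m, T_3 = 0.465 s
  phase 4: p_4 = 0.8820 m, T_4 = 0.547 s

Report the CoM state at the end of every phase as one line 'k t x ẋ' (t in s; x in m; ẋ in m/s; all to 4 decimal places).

phase 1: p=-0.0395, T=0.398, ωT=1.308903, cosh=1.986113, sinh=1.715996; start (x,ẋ)=(0.072000, -0.061400) → end (x,ẋ)=(0.149914, 0.507291)
phase 2: p=0.1574, T=0.344, ωT=1.131313, cosh=1.711166, sinh=1.388557; start (x,ẋ)=(0.149914, 0.507291) → end (x,ẋ)=(0.358779, 0.833874)
phase 3: p=0.5192, T=0.465, ωT=1.529246, cosh=2.415696, sinh=2.198997; start (x,ẋ)=(0.358779, 0.833874) → end (x,ẋ)=(0.689244, 0.854248)
phase 4: p=0.8820, T=0.547, ωT=1.798919, cosh=3.104294, sinh=2.938817; start (x,ẋ)=(0.689244, 0.854248) → end (x,ẋ)=(1.046992, 0.788868)

1 0.3980 0.1499 0.5073
2 0.7420 0.3588 0.8339
3 1.2070 0.6892 0.8542
4 1.7540 1.0470 0.7889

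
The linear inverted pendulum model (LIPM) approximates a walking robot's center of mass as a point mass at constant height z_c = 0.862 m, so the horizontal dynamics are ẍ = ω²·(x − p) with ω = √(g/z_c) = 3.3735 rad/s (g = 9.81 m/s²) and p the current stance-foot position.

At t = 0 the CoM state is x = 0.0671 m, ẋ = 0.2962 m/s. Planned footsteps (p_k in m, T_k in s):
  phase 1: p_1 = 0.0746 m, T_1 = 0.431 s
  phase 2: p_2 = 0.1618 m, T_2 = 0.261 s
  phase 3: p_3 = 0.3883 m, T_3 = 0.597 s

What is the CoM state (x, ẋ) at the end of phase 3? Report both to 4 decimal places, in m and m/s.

x = 1.8395, ẋ = 5.0182

phase 1: p=0.0746, T=0.431, ωT=1.453979, cosh=2.256874, sinh=2.023235; start (x,ẋ)=(0.067100, 0.296200) → end (x,ẋ)=(0.235318, 0.617296)
phase 2: p=0.1618, T=0.261, ωT=0.880483, cosh=1.413324, sinh=0.998742; start (x,ẋ)=(0.235318, 0.617296) → end (x,ẋ)=(0.448458, 1.120138)
phase 3: p=0.3883, T=0.597, ωT=2.013980, cosh=3.813267, sinh=3.679810; start (x,ẋ)=(0.448458, 1.120138) → end (x,ẋ)=(1.839542, 5.018171)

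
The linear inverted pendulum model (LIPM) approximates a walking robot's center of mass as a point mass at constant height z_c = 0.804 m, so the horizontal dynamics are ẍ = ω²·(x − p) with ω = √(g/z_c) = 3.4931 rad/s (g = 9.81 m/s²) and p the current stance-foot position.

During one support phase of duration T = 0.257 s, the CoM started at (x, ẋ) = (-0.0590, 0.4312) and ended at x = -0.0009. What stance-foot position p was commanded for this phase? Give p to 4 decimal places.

ωT = 3.4931·0.257 = 0.897727; cosh(ωT) = 1.430757, sinh(ωT) = 1.023262
x(T) = p + (x₀−p)·cosh(ωT) + (ẋ₀/ω)·sinh(ωT) ⇒ p·(1 − cosh) = x(T) − x₀·cosh − (ẋ₀/ω)·sinh
numerator   = -0.0009 − (-0.0590)·1.430757 − (0.4312/3.4931)·1.023262 = -0.042800
denominator = 1 − 1.430757 = -0.430757
p = -0.042800 / -0.430757 = 0.0994

p = 0.0994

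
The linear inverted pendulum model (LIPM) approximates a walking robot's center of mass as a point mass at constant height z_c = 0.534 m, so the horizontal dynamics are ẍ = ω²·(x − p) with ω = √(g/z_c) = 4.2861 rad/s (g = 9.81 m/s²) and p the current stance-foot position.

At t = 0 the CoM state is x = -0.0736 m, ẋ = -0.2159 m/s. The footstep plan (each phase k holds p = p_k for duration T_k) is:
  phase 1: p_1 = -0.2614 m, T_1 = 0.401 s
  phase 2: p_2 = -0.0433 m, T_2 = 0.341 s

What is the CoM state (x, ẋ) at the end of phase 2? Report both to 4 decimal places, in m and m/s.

phase 1: p=-0.2614, T=0.401, ωT=1.718726, cosh=2.878357, sinh=2.699062; start (x,ẋ)=(-0.073600, -0.215900) → end (x,ẋ)=(0.143198, 1.551118)
phase 2: p=-0.0433, T=0.341, ωT=1.461560, cosh=2.272278, sinh=2.040404; start (x,ẋ)=(0.143198, 1.551118) → end (x,ẋ)=(1.118887, 5.155565)

x = 1.1189, ẋ = 5.1556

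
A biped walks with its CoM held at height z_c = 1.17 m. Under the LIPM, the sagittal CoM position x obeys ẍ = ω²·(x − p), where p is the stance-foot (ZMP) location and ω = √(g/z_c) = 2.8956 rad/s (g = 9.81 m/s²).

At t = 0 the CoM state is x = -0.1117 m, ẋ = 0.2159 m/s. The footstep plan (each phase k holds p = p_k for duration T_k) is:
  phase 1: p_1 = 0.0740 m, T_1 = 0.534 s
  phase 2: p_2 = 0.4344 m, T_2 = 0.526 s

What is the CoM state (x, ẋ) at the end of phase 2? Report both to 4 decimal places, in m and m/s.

x = -1.6337, ẋ = -5.7258

phase 1: p=0.0740, T=0.534, ωT=1.546250, cosh=2.453441, sinh=2.240396; start (x,ẋ)=(-0.111700, 0.215900) → end (x,ẋ)=(-0.214557, -0.674992)
phase 2: p=0.4344, T=0.526, ωT=1.523086, cosh=2.402197, sinh=2.184158; start (x,ẋ)=(-0.214557, -0.674992) → end (x,ẋ)=(-1.633670, -5.725759)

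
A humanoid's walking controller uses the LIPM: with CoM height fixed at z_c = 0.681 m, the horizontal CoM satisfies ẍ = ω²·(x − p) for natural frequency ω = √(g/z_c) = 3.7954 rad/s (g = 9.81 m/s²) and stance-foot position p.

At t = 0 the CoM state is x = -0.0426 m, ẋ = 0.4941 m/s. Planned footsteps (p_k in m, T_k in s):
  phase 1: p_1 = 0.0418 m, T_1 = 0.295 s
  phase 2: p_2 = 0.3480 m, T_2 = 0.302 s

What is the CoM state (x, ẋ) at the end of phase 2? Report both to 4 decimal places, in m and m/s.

phase 1: p=0.0418, T=0.295, ωT=1.119643, cosh=1.695078, sinh=1.368682; start (x,ẋ)=(-0.042600, 0.494100) → end (x,ẋ)=(0.076916, 0.399106)
phase 2: p=0.3480, T=0.302, ωT=1.146211, cosh=1.732044, sinh=1.414205; start (x,ẋ)=(0.076916, 0.399106) → end (x,ẋ)=(0.027181, -0.763769)

x = 0.0272, ẋ = -0.7638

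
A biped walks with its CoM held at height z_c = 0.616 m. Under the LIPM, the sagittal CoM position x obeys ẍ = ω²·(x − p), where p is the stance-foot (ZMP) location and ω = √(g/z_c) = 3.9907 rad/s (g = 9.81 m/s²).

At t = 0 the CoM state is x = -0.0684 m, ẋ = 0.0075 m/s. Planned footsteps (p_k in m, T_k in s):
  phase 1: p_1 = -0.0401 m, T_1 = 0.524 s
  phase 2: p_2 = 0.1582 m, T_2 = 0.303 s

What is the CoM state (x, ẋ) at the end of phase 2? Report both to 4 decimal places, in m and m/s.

phase 1: p=-0.0401, T=0.524, ωT=2.091127, cosh=4.108789, sinh=3.985241; start (x,ẋ)=(-0.068400, 0.007500) → end (x,ẋ)=(-0.148889, -0.419265)
phase 2: p=0.1582, T=0.303, ωT=1.209182, cosh=1.824592, sinh=1.526151; start (x,ẋ)=(-0.148889, -0.419265) → end (x,ẋ)=(-0.562450, -2.635285)

x = -0.5625, ẋ = -2.6353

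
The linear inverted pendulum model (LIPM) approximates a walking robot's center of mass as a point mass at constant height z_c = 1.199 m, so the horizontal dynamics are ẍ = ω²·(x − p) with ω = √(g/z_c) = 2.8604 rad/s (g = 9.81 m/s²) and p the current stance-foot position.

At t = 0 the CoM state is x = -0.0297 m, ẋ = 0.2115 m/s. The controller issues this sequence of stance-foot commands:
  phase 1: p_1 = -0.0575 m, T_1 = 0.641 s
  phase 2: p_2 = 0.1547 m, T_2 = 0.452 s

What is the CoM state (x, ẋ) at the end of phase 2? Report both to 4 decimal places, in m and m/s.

phase 1: p=-0.0575, T=0.641, ωT=1.833516, cosh=3.207848, sinh=3.047998; start (x,ẋ)=(-0.029700, 0.211500) → end (x,ẋ)=(0.257049, 0.920834)
phase 2: p=0.1547, T=0.452, ωT=1.292901, cosh=1.958907, sinh=1.684433; start (x,ẋ)=(0.257049, 0.920834) → end (x,ẋ)=(0.897454, 2.296962)

x = 0.8975, ẋ = 2.2970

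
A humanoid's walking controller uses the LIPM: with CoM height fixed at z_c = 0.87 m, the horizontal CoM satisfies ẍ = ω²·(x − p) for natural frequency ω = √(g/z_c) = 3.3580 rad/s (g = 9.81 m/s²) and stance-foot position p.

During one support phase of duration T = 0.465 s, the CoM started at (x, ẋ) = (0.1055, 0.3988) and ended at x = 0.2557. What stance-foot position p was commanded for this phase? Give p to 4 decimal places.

p = 0.1864

ωT = 3.3580·0.465 = 1.561470; cosh(ωT) = 2.487825, sinh(ωT) = 2.277997
x(T) = p + (x₀−p)·cosh(ωT) + (ẋ₀/ω)·sinh(ωT) ⇒ p·(1 − cosh) = x(T) − x₀·cosh − (ẋ₀/ω)·sinh
numerator   = 0.2557 − (0.1055)·2.487825 − (0.3988/3.3580)·2.277997 = -0.277303
denominator = 1 − 2.487825 = -1.487825
p = -0.277303 / -1.487825 = 0.1864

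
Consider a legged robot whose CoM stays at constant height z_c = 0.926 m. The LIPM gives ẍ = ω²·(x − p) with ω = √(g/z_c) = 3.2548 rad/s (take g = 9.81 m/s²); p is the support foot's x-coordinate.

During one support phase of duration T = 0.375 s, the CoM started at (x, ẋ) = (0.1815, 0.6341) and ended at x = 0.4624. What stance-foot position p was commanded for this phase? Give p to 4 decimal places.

p = 0.2058

ωT = 3.2548·0.375 = 1.220550; cosh(ωT) = 1.842060, sinh(ωT) = 1.546992
x(T) = p + (x₀−p)·cosh(ωT) + (ẋ₀/ω)·sinh(ωT) ⇒ p·(1 − cosh) = x(T) − x₀·cosh − (ẋ₀/ω)·sinh
numerator   = 0.4624 − (0.1815)·1.842060 − (0.6341/3.2548)·1.546992 = -0.173319
denominator = 1 − 1.842060 = -0.842060
p = -0.173319 / -0.842060 = 0.2058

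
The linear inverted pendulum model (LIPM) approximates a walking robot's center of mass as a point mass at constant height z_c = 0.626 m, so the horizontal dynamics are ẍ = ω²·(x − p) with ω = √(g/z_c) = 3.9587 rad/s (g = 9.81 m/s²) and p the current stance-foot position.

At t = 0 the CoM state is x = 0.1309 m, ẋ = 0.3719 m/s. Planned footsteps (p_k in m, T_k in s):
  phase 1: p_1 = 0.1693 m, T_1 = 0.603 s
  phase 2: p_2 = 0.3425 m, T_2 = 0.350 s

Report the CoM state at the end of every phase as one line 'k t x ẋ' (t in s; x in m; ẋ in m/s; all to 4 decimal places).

phase 1: p=0.1693, T=0.603, ωT=2.387096, cosh=5.486872, sinh=5.394976; start (x,ẋ)=(0.130900, 0.371900) → end (x,ẋ)=(0.465435, 1.220455)
phase 2: p=0.3425, T=0.350, ωT=1.385545, cosh=2.123596, sinh=1.873408; start (x,ẋ)=(0.465435, 1.220455) → end (x,ẋ)=(1.181130, 3.503472)

1 0.6030 0.4654 1.2205
2 0.9530 1.1811 3.5035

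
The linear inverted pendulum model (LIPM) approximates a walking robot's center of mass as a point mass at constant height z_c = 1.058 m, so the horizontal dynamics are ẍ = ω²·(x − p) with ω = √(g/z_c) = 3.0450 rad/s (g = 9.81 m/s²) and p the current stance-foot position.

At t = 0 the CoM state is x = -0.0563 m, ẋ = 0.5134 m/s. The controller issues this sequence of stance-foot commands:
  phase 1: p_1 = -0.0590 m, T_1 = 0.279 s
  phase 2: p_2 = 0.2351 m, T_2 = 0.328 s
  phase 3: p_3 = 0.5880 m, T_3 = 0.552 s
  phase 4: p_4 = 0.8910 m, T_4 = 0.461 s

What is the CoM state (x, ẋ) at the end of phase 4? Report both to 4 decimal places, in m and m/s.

x = -0.4705, ẋ = -3.8512

phase 1: p=-0.0590, T=0.279, ωT=0.849555, cosh=1.383106, sinh=0.955500; start (x,ẋ)=(-0.056300, 0.513400) → end (x,ẋ)=(0.105836, 0.717942)
phase 2: p=0.2351, T=0.328, ωT=0.998760, cosh=1.541625, sinh=1.173289; start (x,ẋ)=(0.105836, 0.717942) → end (x,ẋ)=(0.312458, 0.644980)
phase 3: p=0.5880, T=0.552, ωT=1.680840, cosh=2.778141, sinh=2.591924; start (x,ẋ)=(0.312458, 0.644980) → end (x,ẋ)=(0.371516, -0.382845)
phase 4: p=0.8910, T=0.461, ωT=1.403745, cosh=2.158045, sinh=1.912370; start (x,ẋ)=(0.371516, -0.382845) → end (x,ẋ)=(-0.470509, -3.851235)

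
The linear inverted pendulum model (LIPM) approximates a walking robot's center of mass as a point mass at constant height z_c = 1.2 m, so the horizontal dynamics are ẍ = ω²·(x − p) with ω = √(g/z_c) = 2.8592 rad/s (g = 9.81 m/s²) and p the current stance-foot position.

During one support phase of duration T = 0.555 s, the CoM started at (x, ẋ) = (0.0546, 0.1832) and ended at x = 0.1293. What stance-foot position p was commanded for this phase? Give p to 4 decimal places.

ωT = 2.8592·0.555 = 1.586856; cosh(ωT) = 2.546462, sinh(ωT) = 2.341894
x(T) = p + (x₀−p)·cosh(ωT) + (ẋ₀/ω)·sinh(ωT) ⇒ p·(1 − cosh) = x(T) − x₀·cosh − (ẋ₀/ω)·sinh
numerator   = 0.1293 − (0.0546)·2.546462 − (0.1832/2.8592)·2.341894 = -0.159791
denominator = 1 − 2.546462 = -1.546462
p = -0.159791 / -1.546462 = 0.1033

p = 0.1033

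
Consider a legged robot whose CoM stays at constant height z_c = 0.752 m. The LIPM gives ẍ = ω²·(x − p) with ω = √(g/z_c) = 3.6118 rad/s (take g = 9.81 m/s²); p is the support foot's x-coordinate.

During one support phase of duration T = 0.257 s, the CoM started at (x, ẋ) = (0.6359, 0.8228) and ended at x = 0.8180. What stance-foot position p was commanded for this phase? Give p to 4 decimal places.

p = 0.7679

ωT = 3.6118·0.257 = 0.928233; cosh(ωT) = 1.462643, sinh(ωT) = 1.067391
x(T) = p + (x₀−p)·cosh(ωT) + (ẋ₀/ω)·sinh(ωT) ⇒ p·(1 − cosh) = x(T) − x₀·cosh − (ẋ₀/ω)·sinh
numerator   = 0.8180 − (0.6359)·1.462643 − (0.8228/3.6118)·1.067391 = -0.355256
denominator = 1 − 1.462643 = -0.462643
p = -0.355256 / -0.462643 = 0.7679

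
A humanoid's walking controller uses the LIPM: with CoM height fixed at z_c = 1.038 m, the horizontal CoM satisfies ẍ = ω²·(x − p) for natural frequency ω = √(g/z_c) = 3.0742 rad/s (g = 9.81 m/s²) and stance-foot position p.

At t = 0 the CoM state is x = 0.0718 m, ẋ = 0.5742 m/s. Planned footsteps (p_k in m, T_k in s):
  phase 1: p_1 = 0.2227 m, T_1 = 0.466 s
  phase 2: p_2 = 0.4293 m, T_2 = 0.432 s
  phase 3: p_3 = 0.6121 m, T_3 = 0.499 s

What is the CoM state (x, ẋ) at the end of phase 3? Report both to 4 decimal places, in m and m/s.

phase 1: p=0.2227, T=0.466, ωT=1.432577, cosh=2.214088, sinh=1.975395; start (x,ẋ)=(0.071800, 0.574200) → end (x,ẋ)=(0.257559, 0.354950)
phase 2: p=0.4293, T=0.432, ωT=1.328054, cosh=2.019343, sinh=1.754351; start (x,ẋ)=(0.257559, 0.354950) → end (x,ẋ)=(0.285055, -0.209472)
phase 3: p=0.6121, T=0.499, ωT=1.534026, cosh=2.426236, sinh=2.210570; start (x,ẋ)=(0.285055, -0.209472) → end (x,ẋ)=(-0.332014, -2.730741)

x = -0.3320, ẋ = -2.7307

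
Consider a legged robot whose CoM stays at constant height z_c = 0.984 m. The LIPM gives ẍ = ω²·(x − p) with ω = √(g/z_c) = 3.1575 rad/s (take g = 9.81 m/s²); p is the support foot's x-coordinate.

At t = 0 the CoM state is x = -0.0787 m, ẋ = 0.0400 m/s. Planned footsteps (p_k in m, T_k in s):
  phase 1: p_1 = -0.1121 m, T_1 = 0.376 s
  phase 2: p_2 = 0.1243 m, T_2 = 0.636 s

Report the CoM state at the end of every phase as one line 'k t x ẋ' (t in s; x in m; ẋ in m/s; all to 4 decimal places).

1 0.3760 -0.0334 0.2284
2 1.0120 -0.2092 -0.9555

phase 1: p=-0.1121, T=0.376, ωT=1.187220, cosh=1.791512, sinh=1.486444; start (x,ẋ)=(-0.078700, 0.040000) → end (x,ẋ)=(-0.033433, 0.228422)
phase 2: p=0.1243, T=0.636, ωT=2.008170, cosh=3.791953, sinh=3.657719; start (x,ẋ)=(-0.033433, 0.228422) → end (x,ẋ)=(-0.209207, -0.955532)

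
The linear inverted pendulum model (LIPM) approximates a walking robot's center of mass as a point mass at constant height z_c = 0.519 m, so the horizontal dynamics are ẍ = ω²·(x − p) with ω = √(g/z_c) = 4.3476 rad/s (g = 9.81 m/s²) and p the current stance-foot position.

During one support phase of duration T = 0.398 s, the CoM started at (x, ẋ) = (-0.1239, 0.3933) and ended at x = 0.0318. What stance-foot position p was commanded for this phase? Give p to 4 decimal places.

p = -0.0760

ωT = 4.3476·0.398 = 1.730345; cosh(ωT) = 2.909911, sinh(ωT) = 2.732688
x(T) = p + (x₀−p)·cosh(ωT) + (ẋ₀/ω)·sinh(ωT) ⇒ p·(1 − cosh) = x(T) − x₀·cosh − (ẋ₀/ω)·sinh
numerator   = 0.0318 − (-0.1239)·2.909911 − (0.3933/4.3476)·2.732688 = 0.145129
denominator = 1 − 2.909911 = -1.909911
p = 0.145129 / -1.909911 = -0.0760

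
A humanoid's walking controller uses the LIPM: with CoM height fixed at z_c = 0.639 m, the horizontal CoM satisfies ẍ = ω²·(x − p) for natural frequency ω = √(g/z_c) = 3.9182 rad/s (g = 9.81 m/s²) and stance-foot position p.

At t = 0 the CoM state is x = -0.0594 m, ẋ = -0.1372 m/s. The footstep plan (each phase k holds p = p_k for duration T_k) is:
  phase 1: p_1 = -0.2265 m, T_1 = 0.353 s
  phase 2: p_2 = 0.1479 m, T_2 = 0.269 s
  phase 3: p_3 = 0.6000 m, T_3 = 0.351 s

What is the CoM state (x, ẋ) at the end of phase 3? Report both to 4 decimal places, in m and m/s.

x = 0.4985, ẋ = 0.1616

phase 1: p=-0.2265, T=0.353, ωT=1.383125, cosh=2.119067, sinh=1.868274; start (x,ẋ)=(-0.059400, -0.137200) → end (x,ẋ)=(0.062177, 0.932481)
phase 2: p=0.1479, T=0.269, ωT=1.053996, cosh=1.608817, sinh=1.260275; start (x,ẋ)=(0.062177, 0.932481) → end (x,ẋ)=(0.309916, 1.076888)
phase 3: p=0.6000, T=0.351, ωT=1.375288, cosh=2.104492, sinh=1.851725; start (x,ẋ)=(0.309916, 1.076888) → end (x,ẋ)=(0.498453, 0.161618)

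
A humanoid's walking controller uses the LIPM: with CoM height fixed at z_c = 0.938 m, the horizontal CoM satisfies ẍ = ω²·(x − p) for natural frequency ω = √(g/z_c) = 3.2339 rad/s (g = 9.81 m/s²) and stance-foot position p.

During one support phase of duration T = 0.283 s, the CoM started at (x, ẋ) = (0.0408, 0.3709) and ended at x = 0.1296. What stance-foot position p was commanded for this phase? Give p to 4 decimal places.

ωT = 3.2339·0.283 = 0.915194; cosh(ωT) = 1.448849, sinh(ωT) = 1.048410
x(T) = p + (x₀−p)·cosh(ωT) + (ẋ₀/ω)·sinh(ωT) ⇒ p·(1 − cosh) = x(T) − x₀·cosh − (ẋ₀/ω)·sinh
numerator   = 0.1296 − (0.0408)·1.448849 − (0.3709/3.2339)·1.048410 = -0.049756
denominator = 1 − 1.448849 = -0.448849
p = -0.049756 / -0.448849 = 0.1109

p = 0.1109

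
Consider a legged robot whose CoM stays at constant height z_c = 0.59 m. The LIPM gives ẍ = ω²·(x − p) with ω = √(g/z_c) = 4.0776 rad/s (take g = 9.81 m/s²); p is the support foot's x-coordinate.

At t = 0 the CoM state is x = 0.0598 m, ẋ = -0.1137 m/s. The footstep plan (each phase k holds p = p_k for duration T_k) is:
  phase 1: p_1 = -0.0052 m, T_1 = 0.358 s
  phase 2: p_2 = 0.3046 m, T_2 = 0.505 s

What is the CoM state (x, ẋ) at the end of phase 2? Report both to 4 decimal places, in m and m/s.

x = -0.3018, ẋ = -2.3228

phase 1: p=-0.0052, T=0.358, ωT=1.459781, cosh=2.268651, sinh=2.036364; start (x,ẋ)=(0.059800, -0.113700) → end (x,ẋ)=(0.085480, 0.281780)
phase 2: p=0.3046, T=0.505, ωT=2.059188, cosh=3.983579, sinh=3.856022; start (x,ẋ)=(0.085480, 0.281780) → end (x,ẋ)=(-0.301812, -2.322794)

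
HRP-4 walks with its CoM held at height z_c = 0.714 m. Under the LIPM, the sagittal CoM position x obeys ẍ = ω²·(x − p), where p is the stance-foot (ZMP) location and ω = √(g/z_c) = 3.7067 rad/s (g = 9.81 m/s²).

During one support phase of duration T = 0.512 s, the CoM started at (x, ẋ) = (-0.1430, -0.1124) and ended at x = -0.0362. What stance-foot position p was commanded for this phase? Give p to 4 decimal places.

p = -0.2283

ωT = 3.7067·0.512 = 1.897830; cosh(ωT) = 3.410649, sinh(ωT) = 3.260755
x(T) = p + (x₀−p)·cosh(ωT) + (ẋ₀/ω)·sinh(ωT) ⇒ p·(1 − cosh) = x(T) − x₀·cosh − (ẋ₀/ω)·sinh
numerator   = -0.0362 − (-0.1430)·3.410649 − (-0.1124/3.7067)·3.260755 = 0.550400
denominator = 1 − 3.410649 = -2.410649
p = 0.550400 / -2.410649 = -0.2283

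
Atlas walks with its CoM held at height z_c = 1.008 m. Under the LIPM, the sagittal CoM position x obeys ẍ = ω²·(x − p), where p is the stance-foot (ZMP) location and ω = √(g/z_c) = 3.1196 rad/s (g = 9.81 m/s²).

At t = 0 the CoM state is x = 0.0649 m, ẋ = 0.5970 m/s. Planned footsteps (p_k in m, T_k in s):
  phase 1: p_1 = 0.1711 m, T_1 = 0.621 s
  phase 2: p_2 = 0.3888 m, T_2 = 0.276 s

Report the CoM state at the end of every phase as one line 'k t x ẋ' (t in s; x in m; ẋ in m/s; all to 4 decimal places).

phase 1: p=0.1711, T=0.621, ωT=1.937272, cosh=3.541944, sinh=3.397847; start (x,ẋ)=(0.064900, 0.597000) → end (x,ẋ)=(0.445194, 0.988828)
phase 2: p=0.3888, T=0.276, ωT=0.861010, cosh=1.394141, sinh=0.971406; start (x,ẋ)=(0.445194, 0.988828) → end (x,ẋ)=(0.775331, 1.549463)

1 0.6210 0.4452 0.9888
2 0.8970 0.7753 1.5495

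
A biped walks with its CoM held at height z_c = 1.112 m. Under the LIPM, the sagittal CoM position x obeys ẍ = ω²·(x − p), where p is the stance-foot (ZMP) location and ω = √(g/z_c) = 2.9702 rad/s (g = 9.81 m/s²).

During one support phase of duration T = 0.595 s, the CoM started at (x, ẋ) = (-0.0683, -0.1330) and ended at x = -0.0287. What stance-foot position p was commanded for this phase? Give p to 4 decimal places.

ωT = 2.9702·0.595 = 1.767269; cosh(ωT) = 3.012820, sinh(ωT) = 2.842022
x(T) = p + (x₀−p)·cosh(ωT) + (ẋ₀/ω)·sinh(ωT) ⇒ p·(1 − cosh) = x(T) − x₀·cosh − (ẋ₀/ω)·sinh
numerator   = -0.0287 − (-0.0683)·3.012820 − (-0.1330/2.9702)·2.842022 = 0.304336
denominator = 1 − 3.012820 = -2.012820
p = 0.304336 / -2.012820 = -0.1512

p = -0.1512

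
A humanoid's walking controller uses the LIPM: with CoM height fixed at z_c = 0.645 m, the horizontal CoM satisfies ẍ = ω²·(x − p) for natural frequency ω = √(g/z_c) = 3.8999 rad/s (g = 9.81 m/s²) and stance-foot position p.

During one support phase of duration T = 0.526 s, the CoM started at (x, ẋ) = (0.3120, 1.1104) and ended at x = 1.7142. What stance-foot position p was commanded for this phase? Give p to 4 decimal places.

ωT = 3.8999·0.526 = 2.051347; cosh(ωT) = 3.953468, sinh(ωT) = 3.824907
x(T) = p + (x₀−p)·cosh(ωT) + (ẋ₀/ω)·sinh(ωT) ⇒ p·(1 − cosh) = x(T) − x₀·cosh − (ẋ₀/ω)·sinh
numerator   = 1.7142 − (0.3120)·3.953468 − (1.1104/3.8999)·3.824907 = -0.608330
denominator = 1 − 3.953468 = -2.953468
p = -0.608330 / -2.953468 = 0.2060

p = 0.2060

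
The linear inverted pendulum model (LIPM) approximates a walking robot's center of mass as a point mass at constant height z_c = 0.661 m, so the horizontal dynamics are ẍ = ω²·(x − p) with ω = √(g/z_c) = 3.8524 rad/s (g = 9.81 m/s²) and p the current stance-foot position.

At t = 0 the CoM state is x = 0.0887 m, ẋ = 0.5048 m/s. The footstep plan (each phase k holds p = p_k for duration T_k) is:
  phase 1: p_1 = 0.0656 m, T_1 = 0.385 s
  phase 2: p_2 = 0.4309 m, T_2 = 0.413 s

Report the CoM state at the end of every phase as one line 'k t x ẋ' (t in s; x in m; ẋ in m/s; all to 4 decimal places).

1 0.3850 0.3930 1.3556
2 0.7980 1.1618 3.1216

phase 1: p=0.0656, T=0.385, ωT=1.483174, cosh=2.316914, sinh=2.089997; start (x,ẋ)=(0.088700, 0.504800) → end (x,ẋ)=(0.392984, 1.355568)
phase 2: p=0.4309, T=0.413, ωT=1.591041, cosh=2.556285, sinh=2.352572; start (x,ẋ)=(0.392984, 1.355568) → end (x,ẋ)=(1.161790, 3.121583)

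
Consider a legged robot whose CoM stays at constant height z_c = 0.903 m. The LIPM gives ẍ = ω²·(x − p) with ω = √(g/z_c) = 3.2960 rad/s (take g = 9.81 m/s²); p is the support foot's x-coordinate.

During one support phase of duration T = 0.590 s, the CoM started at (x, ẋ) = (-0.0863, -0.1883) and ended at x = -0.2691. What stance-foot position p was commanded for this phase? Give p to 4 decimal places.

ωT = 3.2960·0.590 = 1.944640; cosh(ωT) = 3.567077, sinh(ωT) = 3.424038
x(T) = p + (x₀−p)·cosh(ωT) + (ẋ₀/ω)·sinh(ωT) ⇒ p·(1 − cosh) = x(T) − x₀·cosh − (ẋ₀/ω)·sinh
numerator   = -0.2691 − (-0.0863)·3.567077 − (-0.1883/3.2960)·3.424038 = 0.234354
denominator = 1 − 3.567077 = -2.567077
p = 0.234354 / -2.567077 = -0.0913

p = -0.0913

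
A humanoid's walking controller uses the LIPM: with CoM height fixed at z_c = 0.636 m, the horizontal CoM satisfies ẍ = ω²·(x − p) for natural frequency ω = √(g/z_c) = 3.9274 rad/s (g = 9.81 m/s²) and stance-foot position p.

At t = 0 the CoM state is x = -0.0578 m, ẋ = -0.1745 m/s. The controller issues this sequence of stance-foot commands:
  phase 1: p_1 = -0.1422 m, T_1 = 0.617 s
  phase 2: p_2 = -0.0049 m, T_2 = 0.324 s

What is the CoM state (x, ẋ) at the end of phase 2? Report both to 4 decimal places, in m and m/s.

x = 0.5372, ẋ = 2.2677

phase 1: p=-0.1422, T=0.617, ωT=2.423206, cosh=5.685303, sinh=5.596666; start (x,ẋ)=(-0.057800, -0.174500) → end (x,ẋ)=(0.088972, 0.863056)
phase 2: p=-0.0049, T=0.324, ωT=1.272478, cosh=1.924911, sinh=1.644775; start (x,ẋ)=(0.088972, 0.863056) → end (x,ẋ)=(0.537238, 2.267688)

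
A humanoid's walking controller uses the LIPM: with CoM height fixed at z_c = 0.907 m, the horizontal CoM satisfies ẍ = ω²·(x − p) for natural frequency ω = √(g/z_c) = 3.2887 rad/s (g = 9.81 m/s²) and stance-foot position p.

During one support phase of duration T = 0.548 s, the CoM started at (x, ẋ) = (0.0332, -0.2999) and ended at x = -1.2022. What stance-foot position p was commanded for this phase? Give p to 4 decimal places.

p = 0.4904

ωT = 3.2887·0.548 = 1.802208; cosh(ωT) = 3.113976, sinh(ωT) = 2.949042
x(T) = p + (x₀−p)·cosh(ωT) + (ẋ₀/ω)·sinh(ωT) ⇒ p·(1 − cosh) = x(T) − x₀·cosh − (ẋ₀/ω)·sinh
numerator   = -1.2022 − (0.0332)·3.113976 − (-0.2999/3.2887)·2.949042 = -1.036658
denominator = 1 − 3.113976 = -2.113976
p = -1.036658 / -2.113976 = 0.4904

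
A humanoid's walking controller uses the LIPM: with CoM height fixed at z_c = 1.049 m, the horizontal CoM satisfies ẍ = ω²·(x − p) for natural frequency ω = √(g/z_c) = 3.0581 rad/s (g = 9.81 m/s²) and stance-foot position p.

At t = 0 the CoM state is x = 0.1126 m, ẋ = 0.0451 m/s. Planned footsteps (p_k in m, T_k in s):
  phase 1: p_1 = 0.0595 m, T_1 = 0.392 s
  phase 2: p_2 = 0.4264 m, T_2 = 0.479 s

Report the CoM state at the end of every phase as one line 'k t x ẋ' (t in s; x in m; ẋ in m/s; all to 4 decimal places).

1 0.3920 0.1778 0.3263
2 0.8710 0.0783 -0.8133

phase 1: p=0.0595, T=0.392, ωT=1.198775, cosh=1.808808, sinh=1.507245; start (x,ẋ)=(0.112600, 0.045100) → end (x,ẋ)=(0.177776, 0.326331)
phase 2: p=0.4264, T=0.479, ωT=1.464830, cosh=2.278962, sinh=2.047845; start (x,ẋ)=(0.177776, 0.326331) → end (x,ẋ)=(0.078322, -0.813314)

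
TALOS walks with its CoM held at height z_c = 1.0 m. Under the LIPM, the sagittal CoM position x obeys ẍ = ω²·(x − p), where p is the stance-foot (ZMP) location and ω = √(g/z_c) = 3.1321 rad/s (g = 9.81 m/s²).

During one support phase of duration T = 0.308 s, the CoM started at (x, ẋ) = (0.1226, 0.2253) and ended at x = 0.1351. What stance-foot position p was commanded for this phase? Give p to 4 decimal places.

ωT = 3.1321·0.308 = 0.964687; cosh(ωT) = 1.502534, sinh(ωT) = 1.121432
x(T) = p + (x₀−p)·cosh(ωT) + (ẋ₀/ω)·sinh(ωT) ⇒ p·(1 − cosh) = x(T) − x₀·cosh − (ẋ₀/ω)·sinh
numerator   = 0.1351 − (0.1226)·1.502534 − (0.2253/3.1321)·1.121432 = -0.129778
denominator = 1 − 1.502534 = -0.502534
p = -0.129778 / -0.502534 = 0.2582

p = 0.2582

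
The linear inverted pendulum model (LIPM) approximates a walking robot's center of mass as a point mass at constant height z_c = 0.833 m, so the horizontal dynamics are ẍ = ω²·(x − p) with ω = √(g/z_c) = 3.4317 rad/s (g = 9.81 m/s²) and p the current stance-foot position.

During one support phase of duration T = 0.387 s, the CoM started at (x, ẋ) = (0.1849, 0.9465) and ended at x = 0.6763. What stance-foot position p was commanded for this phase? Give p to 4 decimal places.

ωT = 3.4317·0.387 = 1.328068; cosh(ωT) = 2.019367, sinh(ωT) = 1.754378
x(T) = p + (x₀−p)·cosh(ωT) + (ẋ₀/ω)·sinh(ωT) ⇒ p·(1 − cosh) = x(T) − x₀·cosh − (ẋ₀/ω)·sinh
numerator   = 0.6763 − (0.1849)·2.019367 − (0.9465/3.4317)·1.754378 = -0.180957
denominator = 1 − 2.019367 = -1.019367
p = -0.180957 / -1.019367 = 0.1775

p = 0.1775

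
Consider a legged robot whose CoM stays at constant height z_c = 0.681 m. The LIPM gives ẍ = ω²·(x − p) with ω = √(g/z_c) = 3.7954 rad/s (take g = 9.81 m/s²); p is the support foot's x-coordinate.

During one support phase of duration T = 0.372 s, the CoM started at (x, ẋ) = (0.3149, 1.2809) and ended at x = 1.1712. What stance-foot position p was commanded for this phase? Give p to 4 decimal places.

ωT = 3.7954·0.372 = 1.411889; cosh(ωT) = 2.173691, sinh(ωT) = 1.930008
x(T) = p + (x₀−p)·cosh(ωT) + (ẋ₀/ω)·sinh(ωT) ⇒ p·(1 − cosh) = x(T) − x₀·cosh − (ẋ₀/ω)·sinh
numerator   = 1.1712 − (0.3149)·2.173691 − (1.2809/3.7954)·1.930008 = -0.164649
denominator = 1 − 2.173691 = -1.173691
p = -0.164649 / -1.173691 = 0.1403

p = 0.1403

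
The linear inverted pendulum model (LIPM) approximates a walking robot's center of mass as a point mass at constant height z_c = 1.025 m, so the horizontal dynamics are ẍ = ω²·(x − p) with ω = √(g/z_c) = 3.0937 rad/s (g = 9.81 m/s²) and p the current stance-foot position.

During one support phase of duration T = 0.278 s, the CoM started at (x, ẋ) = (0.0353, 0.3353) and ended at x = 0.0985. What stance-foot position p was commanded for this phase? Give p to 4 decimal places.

p = 0.1420

ωT = 3.0937·0.278 = 0.860049; cosh(ωT) = 1.393209, sinh(ωT) = 0.970067
x(T) = p + (x₀−p)·cosh(ωT) + (ẋ₀/ω)·sinh(ωT) ⇒ p·(1 − cosh) = x(T) − x₀·cosh − (ẋ₀/ω)·sinh
numerator   = 0.0985 − (0.0353)·1.393209 − (0.3353/3.0937)·0.970067 = -0.055818
denominator = 1 − 1.393209 = -0.393209
p = -0.055818 / -0.393209 = 0.1420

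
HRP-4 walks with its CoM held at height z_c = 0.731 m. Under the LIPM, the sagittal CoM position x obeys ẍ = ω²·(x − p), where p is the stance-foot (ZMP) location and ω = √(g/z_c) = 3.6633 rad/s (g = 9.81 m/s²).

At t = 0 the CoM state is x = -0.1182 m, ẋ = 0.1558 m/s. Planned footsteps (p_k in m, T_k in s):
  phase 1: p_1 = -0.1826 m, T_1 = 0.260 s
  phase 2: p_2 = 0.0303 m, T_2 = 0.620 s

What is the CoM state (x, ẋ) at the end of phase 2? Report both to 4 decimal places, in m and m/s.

x = 0.3312, ẋ = 1.1795

phase 1: p=-0.1826, T=0.260, ωT=0.952458, cosh=1.488932, sinh=1.103141; start (x,ẋ)=(-0.118200, 0.155800) → end (x,ẋ)=(-0.039796, 0.492225)
phase 2: p=0.0303, T=0.620, ωT=2.271246, cosh=4.897326, sinh=4.794143; start (x,ẋ)=(-0.039796, 0.492225) → end (x,ẋ)=(0.331188, 1.179529)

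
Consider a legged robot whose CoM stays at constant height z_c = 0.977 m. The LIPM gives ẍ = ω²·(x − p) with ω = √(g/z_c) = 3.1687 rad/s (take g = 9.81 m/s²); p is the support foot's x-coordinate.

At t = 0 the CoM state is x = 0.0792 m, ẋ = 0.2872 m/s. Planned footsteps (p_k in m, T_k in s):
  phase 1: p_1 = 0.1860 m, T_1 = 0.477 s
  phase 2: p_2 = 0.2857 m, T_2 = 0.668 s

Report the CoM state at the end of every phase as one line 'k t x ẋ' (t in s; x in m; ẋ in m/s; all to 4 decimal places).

phase 1: p=0.1860, T=0.477, ωT=1.511470, cosh=2.376988, sinh=2.156402; start (x,ẋ)=(0.079200, 0.287200) → end (x,ẋ)=(0.127587, -0.047093)
phase 2: p=0.2857, T=0.668, ωT=2.116692, cosh=4.212025, sinh=4.091595; start (x,ẋ)=(0.127587, -0.047093) → end (x,ẋ)=(-0.441086, -2.248302)

1 0.4770 0.1276 -0.0471
2 1.1450 -0.4411 -2.2483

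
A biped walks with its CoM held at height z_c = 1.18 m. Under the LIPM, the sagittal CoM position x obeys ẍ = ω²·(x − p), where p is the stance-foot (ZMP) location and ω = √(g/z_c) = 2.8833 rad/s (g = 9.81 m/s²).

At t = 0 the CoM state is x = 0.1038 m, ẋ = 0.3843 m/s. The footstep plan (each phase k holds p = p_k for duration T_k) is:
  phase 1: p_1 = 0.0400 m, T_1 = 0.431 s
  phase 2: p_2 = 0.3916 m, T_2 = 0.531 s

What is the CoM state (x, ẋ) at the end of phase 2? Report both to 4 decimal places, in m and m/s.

phase 1: p=0.0400, T=0.431, ωT=1.242702, cosh=1.876784, sinh=1.588180; start (x,ẋ)=(0.103800, 0.384300) → end (x,ẋ)=(0.371419, 1.013401)
phase 2: p=0.3916, T=0.531, ωT=1.531032, cosh=2.419629, sinh=2.203317; start (x,ẋ)=(0.371419, 1.013401) → end (x,ẋ)=(1.117175, 2.323849)

x = 1.1172, ẋ = 2.3238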